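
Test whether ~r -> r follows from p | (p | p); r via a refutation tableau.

Yes

Initial set: {(p | (p | p)); r; ~(~r -> r)}.
~(~r -> r): α-rule — add ~r, ~r.
× closes — contains both r and ~r.
All 1 branch closes.
Every branch closed, so the premises entail the conclusion.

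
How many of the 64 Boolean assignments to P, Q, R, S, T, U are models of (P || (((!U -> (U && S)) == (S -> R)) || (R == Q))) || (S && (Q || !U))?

Initial set: {((P || (((!U -> (U && S)) == (S -> R)) || (R == Q))) || (S && (Q || !U)))}.
((P || (((!U -> (U && S)) == (S -> R)) || (R == Q))) || (S && (Q || !U))): β-rule — branch into (P || (((!U -> (U && S)) == (S -> R)) || (R == Q)))  //  (S && (Q || !U)).
  branch 1 (add (P || (((!U -> (U && S)) == (S -> R)) || (R == Q)))):
    (P || (((!U -> (U && S)) == (S -> R)) || (R == Q))): β-rule — branch into P  //  (((!U -> (U && S)) == (S -> R)) || (R == Q)).
      branch 1.1 (add P):
        ○ open, literals {P=1}.
      branch 1.2 (add (((!U -> (U && S)) == (S -> R)) || (R == Q))):
        (((!U -> (U && S)) == (S -> R)) || (R == Q)): β-rule — branch into ((!U -> (U && S)) == (S -> R))  //  (R == Q).
          branch 1.2.1 (add ((!U -> (U && S)) == (S -> R))):
            ((!U -> (U && S)) == (S -> R)): β-rule — branch into (!U -> (U && S)), (S -> R)  //  !(!U -> (U && S)), !(S -> R).
              branch 1.2.1.1 (add (!U -> (U && S)), (S -> R)):
                (!U -> (U && S)): β-rule — branch into !!U  //  (U && S).
                  branch 1.2.1.1.1 (add !!U):
                    (S -> R): β-rule — branch into !S  //  R.
                      branch 1.2.1.1.1.1 (add !S):
                        ○ open, literals {S=0, U=1}.
                      branch 1.2.1.1.1.2 (add R):
                        ○ open, literals {R=1, U=1}.
                  branch 1.2.1.1.2 (add (U && S)):
                    (U && S): α-rule — add U, S.
                    (S -> R): β-rule — branch into !S  //  R.
                      branch 1.2.1.1.2.1 (add !S):
                        × closes — contains both S and !S.
                      branch 1.2.1.1.2.2 (add R):
                        ○ open, literals {R=1, S=1, U=1}.
              branch 1.2.1.2 (add !(!U -> (U && S)), !(S -> R)):
                !(!U -> (U && S)): α-rule — add !U, !(U && S).
                !(S -> R): α-rule — add S, !R.
                !(U && S): β-rule — branch into !U  //  !S.
                  branch 1.2.1.2.1 (add !U):
                    ○ open, literals {R=0, S=1, U=0}.
                  branch 1.2.1.2.2 (add !S):
                    × closes — contains both S and !S.
          branch 1.2.2 (add (R == Q)):
            (R == Q): β-rule — branch into R, Q  //  !R, !Q.
              branch 1.2.2.1 (add R, Q):
                ○ open, literals {Q=1, R=1}.
              branch 1.2.2.2 (add !R, !Q):
                ○ open, literals {Q=0, R=0}.
  branch 2 (add (S && (Q || !U))):
    (S && (Q || !U)): α-rule — add S, (Q || !U).
    (Q || !U): β-rule — branch into Q  //  !U.
      branch 2.1 (add Q):
        ○ open, literals {Q=1, S=1}.
      branch 2.2 (add !U):
        ○ open, literals {S=1, U=0}.
2 branches closed, 9 open.
Each open branch fixes some atoms; the unmentioned ones are free. Counting distinct full assignments: branch {P=1} (Q, R, S, T, U) contributes 32 new; branch {S=0, U=1} (P, Q, R, T) contributes 8 new; branch {R=1, U=1} (P, Q, S, T) contributes 4 new; branch {R=1, S=1, U=1} (P, Q, T) contributes 0 new; branch {R=0, S=1, U=0} (P, Q, T) contributes 4 new; branch {Q=1, R=1} (P, S, T, U) contributes 4 new; branch {Q=0, R=0} (P, S, T, U) contributes 4 new; branch {Q=1, S=1} (P, R, T, U) contributes 2 new; branch {S=1, U=0} (P, Q, R, T) contributes 2 new. Total: 60.

60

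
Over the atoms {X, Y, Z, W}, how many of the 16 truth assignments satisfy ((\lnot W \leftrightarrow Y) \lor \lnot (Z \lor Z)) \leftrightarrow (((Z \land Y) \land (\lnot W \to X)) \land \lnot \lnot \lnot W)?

Initial set: {T (((\lnot W \leftrightarrow Y) \lor \lnot (Z \lor Z)) \leftrightarrow (((Z \land Y) \land (\lnot W \to X)) \land \lnot \lnot \lnot W))}.
T (((\lnot W \leftrightarrow Y) \lor \lnot (Z \lor Z)) \leftrightarrow (((Z \land Y) \land (\lnot W \to X)) \land \lnot \lnot \lnot W)): β-rule — branch into T ((\lnot W \leftrightarrow Y) \lor \lnot (Z \lor Z)), T (((Z \land Y) \land (\lnot W \to X)) \land \lnot \lnot \lnot W)  //  F ((\lnot W \leftrightarrow Y) \lor \lnot (Z \lor Z)), F (((Z \land Y) \land (\lnot W \to X)) \land \lnot \lnot \lnot W).
  branch 1 (add T ((\lnot W \leftrightarrow Y) \lor \lnot (Z \lor Z)), T (((Z \land Y) \land (\lnot W \to X)) \land \lnot \lnot \lnot W)):
    T (((Z \land Y) \land (\lnot W \to X)) \land \lnot \lnot \lnot W): α-rule — add T ((Z \land Y) \land (\lnot W \to X)), T \lnot \lnot \lnot W.
    T ((Z \land Y) \land (\lnot W \to X)): α-rule — add T (Z \land Y), T (\lnot W \to X).
    T \lnot \lnot \lnot W: drop double negation, giving T \lnot W.
    T (Z \land Y): α-rule — add T Z, T Y.
    T ((\lnot W \leftrightarrow Y) \lor \lnot (Z \lor Z)): β-rule — branch into T (\lnot W \leftrightarrow Y)  //  T \lnot (Z \lor Z).
      branch 1.1 (add T (\lnot W \leftrightarrow Y)):
        T (\lnot W \to X): β-rule — branch into F \lnot W  //  T X.
          branch 1.1.1 (add F \lnot W):
            × closes — contains both W and \lnot W.
          branch 1.1.2 (add T X):
            T (\lnot W \leftrightarrow Y): β-rule — branch into T \lnot W, T Y  //  F \lnot W, F Y.
              branch 1.1.2.1 (add T \lnot W, T Y):
                ○ open, literals {W=false, X=true, Y=true, Z=true}.
              branch 1.1.2.2 (add F \lnot W, F Y):
                × closes — contains both W and \lnot W.
      branch 1.2 (add T \lnot (Z \lor Z)):
        T \lnot (Z \lor Z): α-rule — add F Z, F Z.
        × closes — contains both Z and \lnot Z.
  branch 2 (add F ((\lnot W \leftrightarrow Y) \lor \lnot (Z \lor Z)), F (((Z \land Y) \land (\lnot W \to X)) \land \lnot \lnot \lnot W)):
    F ((\lnot W \leftrightarrow Y) \lor \lnot (Z \lor Z)): α-rule — add F (\lnot W \leftrightarrow Y), F \lnot (Z \lor Z).
    F (((Z \land Y) \land (\lnot W \to X)) \land \lnot \lnot \lnot W): β-rule — branch into F ((Z \land Y) \land (\lnot W \to X))  //  F \lnot \lnot \lnot W.
      branch 2.1 (add F ((Z \land Y) \land (\lnot W \to X))):
        F (\lnot W \leftrightarrow Y): β-rule — branch into T \lnot W, F Y  //  F \lnot W, T Y.
          branch 2.1.1 (add T \lnot W, F Y):
            F \lnot (Z \lor Z): β-rule — branch into T Z  //  T Z.
              branch 2.1.1.1 (add T Z):
                F ((Z \land Y) \land (\lnot W \to X)): β-rule — branch into F (Z \land Y)  //  F (\lnot W \to X).
                  branch 2.1.1.1.1 (add F (Z \land Y)):
                    F (Z \land Y): β-rule — branch into F Z  //  F Y.
                      branch 2.1.1.1.1.1 (add F Z):
                        × closes — contains both Z and \lnot Z.
                      branch 2.1.1.1.1.2 (add F Y):
                        ○ open, literals {W=false, Y=false, Z=true}.
                  branch 2.1.1.1.2 (add F (\lnot W \to X)):
                    F (\lnot W \to X): α-rule — add T \lnot W, F X.
                    ○ open, literals {W=false, X=false, Y=false, Z=true}.
              branch 2.1.1.2 (add T Z):
                F ((Z \land Y) \land (\lnot W \to X)): β-rule — branch into F (Z \land Y)  //  F (\lnot W \to X).
                  branch 2.1.1.2.1 (add F (Z \land Y)):
                    F (Z \land Y): β-rule — branch into F Z  //  F Y.
                      branch 2.1.1.2.1.1 (add F Z):
                        × closes — contains both Z and \lnot Z.
                      branch 2.1.1.2.1.2 (add F Y):
                        ○ open, literals {W=false, Y=false, Z=true}.
                  branch 2.1.1.2.2 (add F (\lnot W \to X)):
                    F (\lnot W \to X): α-rule — add T \lnot W, F X.
                    ○ open, literals {W=false, X=false, Y=false, Z=true}.
          branch 2.1.2 (add F \lnot W, T Y):
            F \lnot (Z \lor Z): β-rule — branch into T Z  //  T Z.
              branch 2.1.2.1 (add T Z):
                F ((Z \land Y) \land (\lnot W \to X)): β-rule — branch into F (Z \land Y)  //  F (\lnot W \to X).
                  branch 2.1.2.1.1 (add F (Z \land Y)):
                    F (Z \land Y): β-rule — branch into F Z  //  F Y.
                      branch 2.1.2.1.1.1 (add F Z):
                        × closes — contains both Z and \lnot Z.
                      branch 2.1.2.1.1.2 (add F Y):
                        × closes — contains both Y and \lnot Y.
                  branch 2.1.2.1.2 (add F (\lnot W \to X)):
                    F (\lnot W \to X): α-rule — add T \lnot W, F X.
                    × closes — contains both W and \lnot W.
              branch 2.1.2.2 (add T Z):
                F ((Z \land Y) \land (\lnot W \to X)): β-rule — branch into F (Z \land Y)  //  F (\lnot W \to X).
                  branch 2.1.2.2.1 (add F (Z \land Y)):
                    F (Z \land Y): β-rule — branch into F Z  //  F Y.
                      branch 2.1.2.2.1.1 (add F Z):
                        × closes — contains both Z and \lnot Z.
                      branch 2.1.2.2.1.2 (add F Y):
                        × closes — contains both Y and \lnot Y.
                  branch 2.1.2.2.2 (add F (\lnot W \to X)):
                    F (\lnot W \to X): α-rule — add T \lnot W, F X.
                    × closes — contains both W and \lnot W.
      branch 2.2 (add F \lnot \lnot \lnot W):
        F \lnot \lnot \lnot W: drop double negation, giving F \lnot W.
        F (\lnot W \leftrightarrow Y): β-rule — branch into T \lnot W, F Y  //  F \lnot W, T Y.
          branch 2.2.1 (add T \lnot W, F Y):
            × closes — contains both W and \lnot W.
          branch 2.2.2 (add F \lnot W, T Y):
            F \lnot (Z \lor Z): β-rule — branch into T Z  //  T Z.
              branch 2.2.2.1 (add T Z):
                ○ open, literals {W=true, Y=true, Z=true}.
              branch 2.2.2.2 (add T Z):
                ○ open, literals {W=true, Y=true, Z=true}.
12 branches closed, 7 open.
Each open branch fixes some atoms; the unmentioned ones are free. Counting distinct full assignments: branch {W=false, X=true, Y=true, Z=true} (none free) contributes 1 new; branch {W=false, Y=false, Z=true} (X) contributes 2 new; branch {W=false, X=false, Y=false, Z=true} (none free) contributes 0 new; branch {W=false, Y=false, Z=true} (X) contributes 0 new; branch {W=false, X=false, Y=false, Z=true} (none free) contributes 0 new; branch {W=true, Y=true, Z=true} (X) contributes 2 new; branch {W=true, Y=true, Z=true} (X) contributes 0 new. Total: 5.

5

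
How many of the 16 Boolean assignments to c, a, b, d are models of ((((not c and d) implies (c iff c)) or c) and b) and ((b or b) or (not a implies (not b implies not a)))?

8

Initial set: {(((((not c and d) implies (c iff c)) or c) and b) and ((b or b) or (not a implies (not b implies not a))))}.
(((((not c and d) implies (c iff c)) or c) and b) and ((b or b) or (not a implies (not b implies not a)))): α-rule — add ((((not c and d) implies (c iff c)) or c) and b), ((b or b) or (not a implies (not b implies not a))).
((((not c and d) implies (c iff c)) or c) and b): α-rule — add (((not c and d) implies (c iff c)) or c), b.
((b or b) or (not a implies (not b implies not a))): β-rule — branch into (b or b)  //  (not a implies (not b implies not a)).
  branch 1 (add (b or b)):
    (((not c and d) implies (c iff c)) or c): β-rule — branch into ((not c and d) implies (c iff c))  //  c.
      branch 1.1 (add ((not c and d) implies (c iff c))):
        (b or b): β-rule — branch into b  //  b.
          branch 1.1.1 (add b):
            ((not c and d) implies (c iff c)): β-rule — branch into not (not c and d)  //  (c iff c).
              branch 1.1.1.1 (add not (not c and d)):
                not (not c and d): β-rule — branch into not not c  //  not d.
                  branch 1.1.1.1.1 (add not not c):
                    ○ open, literals {b=T, c=T}.
                  branch 1.1.1.1.2 (add not d):
                    ○ open, literals {b=T, d=F}.
              branch 1.1.1.2 (add (c iff c)):
                (c iff c): β-rule — branch into c, c  //  not c, not c.
                  branch 1.1.1.2.1 (add c, c):
                    ○ open, literals {b=T, c=T}.
                  branch 1.1.1.2.2 (add not c, not c):
                    ○ open, literals {b=T, c=F}.
          branch 1.1.2 (add b):
            ((not c and d) implies (c iff c)): β-rule — branch into not (not c and d)  //  (c iff c).
              branch 1.1.2.1 (add not (not c and d)):
                not (not c and d): β-rule — branch into not not c  //  not d.
                  branch 1.1.2.1.1 (add not not c):
                    ○ open, literals {b=T, c=T}.
                  branch 1.1.2.1.2 (add not d):
                    ○ open, literals {b=T, d=F}.
              branch 1.1.2.2 (add (c iff c)):
                (c iff c): β-rule — branch into c, c  //  not c, not c.
                  branch 1.1.2.2.1 (add c, c):
                    ○ open, literals {b=T, c=T}.
                  branch 1.1.2.2.2 (add not c, not c):
                    ○ open, literals {b=T, c=F}.
      branch 1.2 (add c):
        (b or b): β-rule — branch into b  //  b.
          branch 1.2.1 (add b):
            ○ open, literals {b=T, c=T}.
          branch 1.2.2 (add b):
            ○ open, literals {b=T, c=T}.
  branch 2 (add (not a implies (not b implies not a))):
    (((not c and d) implies (c iff c)) or c): β-rule — branch into ((not c and d) implies (c iff c))  //  c.
      branch 2.1 (add ((not c and d) implies (c iff c))):
        (not a implies (not b implies not a)): β-rule — branch into not not a  //  (not b implies not a).
          branch 2.1.1 (add not not a):
            ((not c and d) implies (c iff c)): β-rule — branch into not (not c and d)  //  (c iff c).
              branch 2.1.1.1 (add not (not c and d)):
                not (not c and d): β-rule — branch into not not c  //  not d.
                  branch 2.1.1.1.1 (add not not c):
                    ○ open, literals {a=T, b=T, c=T}.
                  branch 2.1.1.1.2 (add not d):
                    ○ open, literals {a=T, b=T, d=F}.
              branch 2.1.1.2 (add (c iff c)):
                (c iff c): β-rule — branch into c, c  //  not c, not c.
                  branch 2.1.1.2.1 (add c, c):
                    ○ open, literals {a=T, b=T, c=T}.
                  branch 2.1.1.2.2 (add not c, not c):
                    ○ open, literals {a=T, b=T, c=F}.
          branch 2.1.2 (add (not b implies not a)):
            ((not c and d) implies (c iff c)): β-rule — branch into not (not c and d)  //  (c iff c).
              branch 2.1.2.1 (add not (not c and d)):
                (not b implies not a): β-rule — branch into not not b  //  not a.
                  branch 2.1.2.1.1 (add not not b):
                    not (not c and d): β-rule — branch into not not c  //  not d.
                      branch 2.1.2.1.1.1 (add not not c):
                        ○ open, literals {b=T, c=T}.
                      branch 2.1.2.1.1.2 (add not d):
                        ○ open, literals {b=T, d=F}.
                  branch 2.1.2.1.2 (add not a):
                    not (not c and d): β-rule — branch into not not c  //  not d.
                      branch 2.1.2.1.2.1 (add not not c):
                        ○ open, literals {a=F, b=T, c=T}.
                      branch 2.1.2.1.2.2 (add not d):
                        ○ open, literals {a=F, b=T, d=F}.
              branch 2.1.2.2 (add (c iff c)):
                (not b implies not a): β-rule — branch into not not b  //  not a.
                  branch 2.1.2.2.1 (add not not b):
                    (c iff c): β-rule — branch into c, c  //  not c, not c.
                      branch 2.1.2.2.1.1 (add c, c):
                        ○ open, literals {b=T, c=T}.
                      branch 2.1.2.2.1.2 (add not c, not c):
                        ○ open, literals {b=T, c=F}.
                  branch 2.1.2.2.2 (add not a):
                    (c iff c): β-rule — branch into c, c  //  not c, not c.
                      branch 2.1.2.2.2.1 (add c, c):
                        ○ open, literals {a=F, b=T, c=T}.
                      branch 2.1.2.2.2.2 (add not c, not c):
                        ○ open, literals {a=F, b=T, c=F}.
      branch 2.2 (add c):
        (not a implies (not b implies not a)): β-rule — branch into not not a  //  (not b implies not a).
          branch 2.2.1 (add not not a):
            ○ open, literals {a=T, b=T, c=T}.
          branch 2.2.2 (add (not b implies not a)):
            (not b implies not a): β-rule — branch into not not b  //  not a.
              branch 2.2.2.1 (add not not b):
                ○ open, literals {b=T, c=T}.
              branch 2.2.2.2 (add not a):
                ○ open, literals {a=F, b=T, c=T}.
0 branches closed, 25 open.
Each open branch fixes some atoms; the unmentioned ones are free. Counting distinct full assignments: branch {b=T, c=T} (a, d) contributes 4 new; branch {b=T, d=F} (c, a) contributes 2 new; branch {b=T, c=T} (a, d) contributes 0 new; branch {b=T, c=F} (a, d) contributes 2 new; branch {b=T, c=T} (a, d) contributes 0 new; branch {b=T, d=F} (c, a) contributes 0 new; branch {b=T, c=T} (a, d) contributes 0 new; branch {b=T, c=F} (a, d) contributes 0 new; branch {b=T, c=T} (a, d) contributes 0 new; branch {b=T, c=T} (a, d) contributes 0 new; branch {a=T, b=T, c=T} (d) contributes 0 new; branch {a=T, b=T, d=F} (c) contributes 0 new; branch {a=T, b=T, c=T} (d) contributes 0 new; branch {a=T, b=T, c=F} (d) contributes 0 new; branch {b=T, c=T} (a, d) contributes 0 new; branch {b=T, d=F} (c, a) contributes 0 new; branch {a=F, b=T, c=T} (d) contributes 0 new; branch {a=F, b=T, d=F} (c) contributes 0 new; branch {b=T, c=T} (a, d) contributes 0 new; branch {b=T, c=F} (a, d) contributes 0 new; branch {a=F, b=T, c=T} (d) contributes 0 new; branch {a=F, b=T, c=F} (d) contributes 0 new; branch {a=T, b=T, c=T} (d) contributes 0 new; branch {b=T, c=T} (a, d) contributes 0 new; branch {a=F, b=T, c=T} (d) contributes 0 new. Total: 8.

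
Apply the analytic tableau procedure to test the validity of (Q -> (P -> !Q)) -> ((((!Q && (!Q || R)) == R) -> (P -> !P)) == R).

Assume the negation and expand:
Initial set: {F ((Q -> (P -> !Q)) -> ((((!Q && (!Q || R)) == R) -> (P -> !P)) == R))}.
F ((Q -> (P -> !Q)) -> ((((!Q && (!Q || R)) == R) -> (P -> !P)) == R)): α-rule — add T (Q -> (P -> !Q)), F ((((!Q && (!Q || R)) == R) -> (P -> !P)) == R).
T (Q -> (P -> !Q)): β-rule — branch into F Q  //  T (P -> !Q).
  branch 1 (add F Q):
    F ((((!Q && (!Q || R)) == R) -> (P -> !P)) == R): β-rule — branch into T (((!Q && (!Q || R)) == R) -> (P -> !P)), F R  //  F (((!Q && (!Q || R)) == R) -> (P -> !P)), T R.
      branch 1.1 (add T (((!Q && (!Q || R)) == R) -> (P -> !P)), F R):
        T (((!Q && (!Q || R)) == R) -> (P -> !P)): β-rule — branch into F ((!Q && (!Q || R)) == R)  //  T (P -> !P).
          branch 1.1.1 (add F ((!Q && (!Q || R)) == R)):
            F ((!Q && (!Q || R)) == R): β-rule — branch into T (!Q && (!Q || R)), F R  //  F (!Q && (!Q || R)), T R.
              branch 1.1.1.1 (add T (!Q && (!Q || R)), F R):
                T (!Q && (!Q || R)): α-rule — add T !Q, T (!Q || R).
                T (!Q || R): β-rule — branch into T !Q  //  T R.
                  branch 1.1.1.1.1 (add T !Q):
                    ○ open, literals {Q=F, R=F}.
                  branch 1.1.1.1.2 (add T R):
                    × closes — contains both R and !R.
              branch 1.1.1.2 (add F (!Q && (!Q || R)), T R):
                × closes — contains both R and !R.
          branch 1.1.2 (add T (P -> !P)):
            T (P -> !P): β-rule — branch into F P  //  T !P.
              branch 1.1.2.1 (add F P):
                ○ open, literals {P=F, Q=F, R=F}.
              branch 1.1.2.2 (add T !P):
                ○ open, literals {P=F, Q=F, R=F}.
      branch 1.2 (add F (((!Q && (!Q || R)) == R) -> (P -> !P)), T R):
        F (((!Q && (!Q || R)) == R) -> (P -> !P)): α-rule — add T ((!Q && (!Q || R)) == R), F (P -> !P).
        F (P -> !P): α-rule — add T P, F !P.
        T ((!Q && (!Q || R)) == R): β-rule — branch into T (!Q && (!Q || R)), T R  //  F (!Q && (!Q || R)), F R.
          branch 1.2.1 (add T (!Q && (!Q || R)), T R):
            T (!Q && (!Q || R)): α-rule — add T !Q, T (!Q || R).
            T (!Q || R): β-rule — branch into T !Q  //  T R.
              branch 1.2.1.1 (add T !Q):
                ○ open, literals {P=T, Q=F, R=T}.
              branch 1.2.1.2 (add T R):
                ○ open, literals {P=T, Q=F, R=T}.
          branch 1.2.2 (add F (!Q && (!Q || R)), F R):
            × closes — contains both R and !R.
  branch 2 (add T (P -> !Q)):
    F ((((!Q && (!Q || R)) == R) -> (P -> !P)) == R): β-rule — branch into T (((!Q && (!Q || R)) == R) -> (P -> !P)), F R  //  F (((!Q && (!Q || R)) == R) -> (P -> !P)), T R.
      branch 2.1 (add T (((!Q && (!Q || R)) == R) -> (P -> !P)), F R):
        T (P -> !Q): β-rule — branch into F P  //  T !Q.
          branch 2.1.1 (add F P):
            T (((!Q && (!Q || R)) == R) -> (P -> !P)): β-rule — branch into F ((!Q && (!Q || R)) == R)  //  T (P -> !P).
              branch 2.1.1.1 (add F ((!Q && (!Q || R)) == R)):
                F ((!Q && (!Q || R)) == R): β-rule — branch into T (!Q && (!Q || R)), F R  //  F (!Q && (!Q || R)), T R.
                  branch 2.1.1.1.1 (add T (!Q && (!Q || R)), F R):
                    T (!Q && (!Q || R)): α-rule — add T !Q, T (!Q || R).
                    T (!Q || R): β-rule — branch into T !Q  //  T R.
                      branch 2.1.1.1.1.1 (add T !Q):
                        ○ open, literals {P=F, Q=F, R=F}.
                      branch 2.1.1.1.1.2 (add T R):
                        × closes — contains both R and !R.
                  branch 2.1.1.1.2 (add F (!Q && (!Q || R)), T R):
                    × closes — contains both R and !R.
              branch 2.1.1.2 (add T (P -> !P)):
                T (P -> !P): β-rule — branch into F P  //  T !P.
                  branch 2.1.1.2.1 (add F P):
                    ○ open, literals {P=F, R=F}.
                  branch 2.1.1.2.2 (add T !P):
                    ○ open, literals {P=F, R=F}.
          branch 2.1.2 (add T !Q):
            T (((!Q && (!Q || R)) == R) -> (P -> !P)): β-rule — branch into F ((!Q && (!Q || R)) == R)  //  T (P -> !P).
              branch 2.1.2.1 (add F ((!Q && (!Q || R)) == R)):
                F ((!Q && (!Q || R)) == R): β-rule — branch into T (!Q && (!Q || R)), F R  //  F (!Q && (!Q || R)), T R.
                  branch 2.1.2.1.1 (add T (!Q && (!Q || R)), F R):
                    T (!Q && (!Q || R)): α-rule — add T !Q, T (!Q || R).
                    T (!Q || R): β-rule — branch into T !Q  //  T R.
                      branch 2.1.2.1.1.1 (add T !Q):
                        ○ open, literals {Q=F, R=F}.
                      branch 2.1.2.1.1.2 (add T R):
                        × closes — contains both R and !R.
                  branch 2.1.2.1.2 (add F (!Q && (!Q || R)), T R):
                    × closes — contains both R and !R.
              branch 2.1.2.2 (add T (P -> !P)):
                T (P -> !P): β-rule — branch into F P  //  T !P.
                  branch 2.1.2.2.1 (add F P):
                    ○ open, literals {P=F, Q=F, R=F}.
                  branch 2.1.2.2.2 (add T !P):
                    ○ open, literals {P=F, Q=F, R=F}.
      branch 2.2 (add F (((!Q && (!Q || R)) == R) -> (P -> !P)), T R):
        F (((!Q && (!Q || R)) == R) -> (P -> !P)): α-rule — add T ((!Q && (!Q || R)) == R), F (P -> !P).
        F (P -> !P): α-rule — add T P, F !P.
        T (P -> !Q): β-rule — branch into F P  //  T !Q.
          branch 2.2.1 (add F P):
            × closes — contains both P and !P.
          branch 2.2.2 (add T !Q):
            T ((!Q && (!Q || R)) == R): β-rule — branch into T (!Q && (!Q || R)), T R  //  F (!Q && (!Q || R)), F R.
              branch 2.2.2.1 (add T (!Q && (!Q || R)), T R):
                T (!Q && (!Q || R)): α-rule — add T !Q, T (!Q || R).
                T (!Q || R): β-rule — branch into T !Q  //  T R.
                  branch 2.2.2.1.1 (add T !Q):
                    ○ open, literals {P=T, Q=F, R=T}.
                  branch 2.2.2.1.2 (add T R):
                    ○ open, literals {P=T, Q=F, R=T}.
              branch 2.2.2.2 (add F (!Q && (!Q || R)), F R):
                × closes — contains both R and !R.
9 branches closed, 13 open.
An open branch gives a countermodel: Q=F, R=F (unmentioned atoms arbitrary); under it the original formula is false.

Not valid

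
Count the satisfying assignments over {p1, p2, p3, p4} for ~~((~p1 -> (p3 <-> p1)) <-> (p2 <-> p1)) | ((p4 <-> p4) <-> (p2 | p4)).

13

Initial set: {T (~~((~p1 -> (p3 <-> p1)) <-> (p2 <-> p1)) | ((p4 <-> p4) <-> (p2 | p4)))}.
T (~~((~p1 -> (p3 <-> p1)) <-> (p2 <-> p1)) | ((p4 <-> p4) <-> (p2 | p4))): β-rule — branch into T ~~((~p1 -> (p3 <-> p1)) <-> (p2 <-> p1))  //  T ((p4 <-> p4) <-> (p2 | p4)).
  branch 1 (add T ~~((~p1 -> (p3 <-> p1)) <-> (p2 <-> p1))):
    T ~~((~p1 -> (p3 <-> p1)) <-> (p2 <-> p1)): drop double negation, giving T ((~p1 -> (p3 <-> p1)) <-> (p2 <-> p1)).
    T ((~p1 -> (p3 <-> p1)) <-> (p2 <-> p1)): β-rule — branch into T (~p1 -> (p3 <-> p1)), T (p2 <-> p1)  //  F (~p1 -> (p3 <-> p1)), F (p2 <-> p1).
      branch 1.1 (add T (~p1 -> (p3 <-> p1)), T (p2 <-> p1)):
        T (~p1 -> (p3 <-> p1)): β-rule — branch into F ~p1  //  T (p3 <-> p1).
          branch 1.1.1 (add F ~p1):
            T (p2 <-> p1): β-rule — branch into T p2, T p1  //  F p2, F p1.
              branch 1.1.1.1 (add T p2, T p1):
                ○ open, literals {p1=1, p2=1}.
              branch 1.1.1.2 (add F p2, F p1):
                × closes — contains both p1 and ~p1.
          branch 1.1.2 (add T (p3 <-> p1)):
            T (p2 <-> p1): β-rule — branch into T p2, T p1  //  F p2, F p1.
              branch 1.1.2.1 (add T p2, T p1):
                T (p3 <-> p1): β-rule — branch into T p3, T p1  //  F p3, F p1.
                  branch 1.1.2.1.1 (add T p3, T p1):
                    ○ open, literals {p1=1, p2=1, p3=1}.
                  branch 1.1.2.1.2 (add F p3, F p1):
                    × closes — contains both p1 and ~p1.
              branch 1.1.2.2 (add F p2, F p1):
                T (p3 <-> p1): β-rule — branch into T p3, T p1  //  F p3, F p1.
                  branch 1.1.2.2.1 (add T p3, T p1):
                    × closes — contains both p1 and ~p1.
                  branch 1.1.2.2.2 (add F p3, F p1):
                    ○ open, literals {p1=0, p2=0, p3=0}.
      branch 1.2 (add F (~p1 -> (p3 <-> p1)), F (p2 <-> p1)):
        F (~p1 -> (p3 <-> p1)): α-rule — add T ~p1, F (p3 <-> p1).
        F (p2 <-> p1): β-rule — branch into T p2, F p1  //  F p2, T p1.
          branch 1.2.1 (add T p2, F p1):
            F (p3 <-> p1): β-rule — branch into T p3, F p1  //  F p3, T p1.
              branch 1.2.1.1 (add T p3, F p1):
                ○ open, literals {p1=0, p2=1, p3=1}.
              branch 1.2.1.2 (add F p3, T p1):
                × closes — contains both p1 and ~p1.
          branch 1.2.2 (add F p2, T p1):
            × closes — contains both p1 and ~p1.
  branch 2 (add T ((p4 <-> p4) <-> (p2 | p4))):
    T ((p4 <-> p4) <-> (p2 | p4)): β-rule — branch into T (p4 <-> p4), T (p2 | p4)  //  F (p4 <-> p4), F (p2 | p4).
      branch 2.1 (add T (p4 <-> p4), T (p2 | p4)):
        T (p4 <-> p4): β-rule — branch into T p4, T p4  //  F p4, F p4.
          branch 2.1.1 (add T p4, T p4):
            T (p2 | p4): β-rule — branch into T p2  //  T p4.
              branch 2.1.1.1 (add T p2):
                ○ open, literals {p2=1, p4=1}.
              branch 2.1.1.2 (add T p4):
                ○ open, literals {p4=1}.
          branch 2.1.2 (add F p4, F p4):
            T (p2 | p4): β-rule — branch into T p2  //  T p4.
              branch 2.1.2.1 (add T p2):
                ○ open, literals {p2=1, p4=0}.
              branch 2.1.2.2 (add T p4):
                × closes — contains both p4 and ~p4.
      branch 2.2 (add F (p4 <-> p4), F (p2 | p4)):
        F (p2 | p4): α-rule — add F p2, F p4.
        F (p4 <-> p4): β-rule — branch into T p4, F p4  //  F p4, T p4.
          branch 2.2.1 (add T p4, F p4):
            × closes — contains both p4 and ~p4.
          branch 2.2.2 (add F p4, T p4):
            × closes — contains both p4 and ~p4.
8 branches closed, 7 open.
Each open branch fixes some atoms; the unmentioned ones are free. Counting distinct full assignments: branch {p1=1, p2=1} (p3, p4) contributes 4 new; branch {p1=1, p2=1, p3=1} (p4) contributes 0 new; branch {p1=0, p2=0, p3=0} (p4) contributes 2 new; branch {p1=0, p2=1, p3=1} (p4) contributes 2 new; branch {p2=1, p4=1} (p1, p3) contributes 1 new; branch {p4=1} (p1, p2, p3) contributes 3 new; branch {p2=1, p4=0} (p1, p3) contributes 1 new. Total: 13.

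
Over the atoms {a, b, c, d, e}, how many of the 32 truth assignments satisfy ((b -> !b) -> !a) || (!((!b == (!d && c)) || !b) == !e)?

28

Initial set: {T (((b -> !b) -> !a) || (!((!b == (!d && c)) || !b) == !e))}.
T (((b -> !b) -> !a) || (!((!b == (!d && c)) || !b) == !e)): β-rule — branch into T ((b -> !b) -> !a)  //  T (!((!b == (!d && c)) || !b) == !e).
  branch 1 (add T ((b -> !b) -> !a)):
    T ((b -> !b) -> !a): β-rule — branch into F (b -> !b)  //  T !a.
      branch 1.1 (add F (b -> !b)):
        F (b -> !b): α-rule — add T b, F !b.
        ○ open, literals {b=true}.
      branch 1.2 (add T !a):
        ○ open, literals {a=false}.
  branch 2 (add T (!((!b == (!d && c)) || !b) == !e)):
    T (!((!b == (!d && c)) || !b) == !e): β-rule — branch into T !((!b == (!d && c)) || !b), T !e  //  F !((!b == (!d && c)) || !b), F !e.
      branch 2.1 (add T !((!b == (!d && c)) || !b), T !e):
        T !((!b == (!d && c)) || !b): α-rule — add F (!b == (!d && c)), F !b.
        F (!b == (!d && c)): β-rule — branch into T !b, F (!d && c)  //  F !b, T (!d && c).
          branch 2.1.1 (add T !b, F (!d && c)):
            × closes — contains both b and !b.
          branch 2.1.2 (add F !b, T (!d && c)):
            T (!d && c): α-rule — add T !d, T c.
            ○ open, literals {b=true, c=true, d=false, e=false}.
      branch 2.2 (add F !((!b == (!d && c)) || !b), F !e):
        F !((!b == (!d && c)) || !b): β-rule — branch into T (!b == (!d && c))  //  T !b.
          branch 2.2.1 (add T (!b == (!d && c))):
            T (!b == (!d && c)): β-rule — branch into T !b, T (!d && c)  //  F !b, F (!d && c).
              branch 2.2.1.1 (add T !b, T (!d && c)):
                T (!d && c): α-rule — add T !d, T c.
                ○ open, literals {b=false, c=true, d=false, e=true}.
              branch 2.2.1.2 (add F !b, F (!d && c)):
                F (!d && c): β-rule — branch into F !d  //  F c.
                  branch 2.2.1.2.1 (add F !d):
                    ○ open, literals {b=true, d=true, e=true}.
                  branch 2.2.1.2.2 (add F c):
                    ○ open, literals {b=true, c=false, e=true}.
          branch 2.2.2 (add T !b):
            ○ open, literals {b=false, e=true}.
1 branch closed, 7 open.
Each open branch fixes some atoms; the unmentioned ones are free. Counting distinct full assignments: branch {b=true} (a, c, d, e) contributes 16 new; branch {a=false} (b, c, d, e) contributes 8 new; branch {b=true, c=true, d=false, e=false} (a) contributes 0 new; branch {b=false, c=true, d=false, e=true} (a) contributes 1 new; branch {b=true, d=true, e=true} (a, c) contributes 0 new; branch {b=true, c=false, e=true} (a, d) contributes 0 new; branch {b=false, e=true} (a, c, d) contributes 3 new. Total: 28.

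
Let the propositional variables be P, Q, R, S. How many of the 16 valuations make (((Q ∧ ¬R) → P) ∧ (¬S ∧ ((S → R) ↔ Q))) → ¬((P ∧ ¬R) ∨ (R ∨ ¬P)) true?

13

Initial set: {T ((((Q ∧ ¬R) → P) ∧ (¬S ∧ ((S → R) ↔ Q))) → ¬((P ∧ ¬R) ∨ (R ∨ ¬P)))}.
T ((((Q ∧ ¬R) → P) ∧ (¬S ∧ ((S → R) ↔ Q))) → ¬((P ∧ ¬R) ∨ (R ∨ ¬P))): β-rule — branch into F (((Q ∧ ¬R) → P) ∧ (¬S ∧ ((S → R) ↔ Q)))  //  T ¬((P ∧ ¬R) ∨ (R ∨ ¬P)).
  branch 1 (add F (((Q ∧ ¬R) → P) ∧ (¬S ∧ ((S → R) ↔ Q)))):
    F (((Q ∧ ¬R) → P) ∧ (¬S ∧ ((S → R) ↔ Q))): β-rule — branch into F ((Q ∧ ¬R) → P)  //  F (¬S ∧ ((S → R) ↔ Q)).
      branch 1.1 (add F ((Q ∧ ¬R) → P)):
        F ((Q ∧ ¬R) → P): α-rule — add T (Q ∧ ¬R), F P.
        T (Q ∧ ¬R): α-rule — add T Q, T ¬R.
        ○ open, literals {P=false, Q=true, R=false}.
      branch 1.2 (add F (¬S ∧ ((S → R) ↔ Q))):
        F (¬S ∧ ((S → R) ↔ Q)): β-rule — branch into F ¬S  //  F ((S → R) ↔ Q).
          branch 1.2.1 (add F ¬S):
            ○ open, literals {S=true}.
          branch 1.2.2 (add F ((S → R) ↔ Q)):
            F ((S → R) ↔ Q): β-rule — branch into T (S → R), F Q  //  F (S → R), T Q.
              branch 1.2.2.1 (add T (S → R), F Q):
                T (S → R): β-rule — branch into F S  //  T R.
                  branch 1.2.2.1.1 (add F S):
                    ○ open, literals {Q=false, S=false}.
                  branch 1.2.2.1.2 (add T R):
                    ○ open, literals {Q=false, R=true}.
              branch 1.2.2.2 (add F (S → R), T Q):
                F (S → R): α-rule — add T S, F R.
                ○ open, literals {Q=true, R=false, S=true}.
  branch 2 (add T ¬((P ∧ ¬R) ∨ (R ∨ ¬P))):
    T ¬((P ∧ ¬R) ∨ (R ∨ ¬P)): α-rule — add F (P ∧ ¬R), F (R ∨ ¬P).
    F (R ∨ ¬P): α-rule — add F R, F ¬P.
    F (P ∧ ¬R): β-rule — branch into F P  //  F ¬R.
      branch 2.1 (add F P):
        × closes — contains both P and ¬P.
      branch 2.2 (add F ¬R):
        × closes — contains both R and ¬R.
2 branches closed, 5 open.
Each open branch fixes some atoms; the unmentioned ones are free. Counting distinct full assignments: branch {P=false, Q=true, R=false} (S) contributes 2 new; branch {S=true} (P, Q, R) contributes 7 new; branch {Q=false, S=false} (P, R) contributes 4 new; branch {Q=false, R=true} (P, S) contributes 0 new; branch {Q=true, R=false, S=true} (P) contributes 0 new. Total: 13.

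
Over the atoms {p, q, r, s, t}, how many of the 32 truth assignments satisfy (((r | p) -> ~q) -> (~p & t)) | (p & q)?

Initial set: {T ((((r | p) -> ~q) -> (~p & t)) | (p & q))}.
T ((((r | p) -> ~q) -> (~p & t)) | (p & q)): β-rule — branch into T (((r | p) -> ~q) -> (~p & t))  //  T (p & q).
  branch 1 (add T (((r | p) -> ~q) -> (~p & t))):
    T (((r | p) -> ~q) -> (~p & t)): β-rule — branch into F ((r | p) -> ~q)  //  T (~p & t).
      branch 1.1 (add F ((r | p) -> ~q)):
        F ((r | p) -> ~q): α-rule — add T (r | p), F ~q.
        T (r | p): β-rule — branch into T r  //  T p.
          branch 1.1.1 (add T r):
            ○ open, literals {q=T, r=T}.
          branch 1.1.2 (add T p):
            ○ open, literals {p=T, q=T}.
      branch 1.2 (add T (~p & t)):
        T (~p & t): α-rule — add T ~p, T t.
        ○ open, literals {p=F, t=T}.
  branch 2 (add T (p & q)):
    T (p & q): α-rule — add T p, T q.
    ○ open, literals {p=T, q=T}.
0 branches closed, 4 open.
Each open branch fixes some atoms; the unmentioned ones are free. Counting distinct full assignments: branch {q=T, r=T} (p, s, t) contributes 8 new; branch {p=T, q=T} (r, s, t) contributes 4 new; branch {p=F, t=T} (q, r, s) contributes 6 new; branch {p=T, q=T} (r, s, t) contributes 0 new. Total: 18.

18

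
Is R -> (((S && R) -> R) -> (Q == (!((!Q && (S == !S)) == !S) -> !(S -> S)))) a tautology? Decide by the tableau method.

Assume the negation and expand:
Initial set: {!(R -> (((S && R) -> R) -> (Q == (!((!Q && (S == !S)) == !S) -> !(S -> S)))))}.
!(R -> (((S && R) -> R) -> (Q == (!((!Q && (S == !S)) == !S) -> !(S -> S))))): α-rule — add R, !(((S && R) -> R) -> (Q == (!((!Q && (S == !S)) == !S) -> !(S -> S)))).
!(((S && R) -> R) -> (Q == (!((!Q && (S == !S)) == !S) -> !(S -> S)))): α-rule — add ((S && R) -> R), !(Q == (!((!Q && (S == !S)) == !S) -> !(S -> S))).
((S && R) -> R): β-rule — branch into !(S && R)  //  R.
  branch 1 (add !(S && R)):
    !(Q == (!((!Q && (S == !S)) == !S) -> !(S -> S))): β-rule — branch into Q, !(!((!Q && (S == !S)) == !S) -> !(S -> S))  //  !Q, (!((!Q && (S == !S)) == !S) -> !(S -> S)).
      branch 1.1 (add Q, !(!((!Q && (S == !S)) == !S) -> !(S -> S))):
        !(!((!Q && (S == !S)) == !S) -> !(S -> S)): α-rule — add !((!Q && (S == !S)) == !S), !!(S -> S).
        !(S && R): β-rule — branch into !S  //  !R.
          branch 1.1.1 (add !S):
            !((!Q && (S == !S)) == !S): β-rule — branch into (!Q && (S == !S)), !!S  //  !(!Q && (S == !S)), !S.
              branch 1.1.1.1 (add (!Q && (S == !S)), !!S):
                × closes — contains both S and !S.
              branch 1.1.1.2 (add !(!Q && (S == !S)), !S):
                !!(S -> S): β-rule — branch into !S  //  S.
                  branch 1.1.1.2.1 (add !S):
                    !(!Q && (S == !S)): β-rule — branch into !!Q  //  !(S == !S).
                      branch 1.1.1.2.1.1 (add !!Q):
                        ○ open, literals {Q=true, R=true, S=false}.
                      branch 1.1.1.2.1.2 (add !(S == !S)):
                        !(S == !S): β-rule — branch into S, !!S  //  !S, !S.
                          branch 1.1.1.2.1.2.1 (add S, !!S):
                            × closes — contains both S and !S.
                          branch 1.1.1.2.1.2.2 (add !S, !S):
                            ○ open, literals {Q=true, R=true, S=false}.
                  branch 1.1.1.2.2 (add S):
                    × closes — contains both S and !S.
          branch 1.1.2 (add !R):
            × closes — contains both R and !R.
      branch 1.2 (add !Q, (!((!Q && (S == !S)) == !S) -> !(S -> S))):
        !(S && R): β-rule — branch into !S  //  !R.
          branch 1.2.1 (add !S):
            (!((!Q && (S == !S)) == !S) -> !(S -> S)): β-rule — branch into !!((!Q && (S == !S)) == !S)  //  !(S -> S).
              branch 1.2.1.1 (add !!((!Q && (S == !S)) == !S)):
                !!((!Q && (S == !S)) == !S): β-rule — branch into (!Q && (S == !S)), !S  //  !(!Q && (S == !S)), !!S.
                  branch 1.2.1.1.1 (add (!Q && (S == !S)), !S):
                    (!Q && (S == !S)): α-rule — add !Q, (S == !S).
                    (S == !S): β-rule — branch into S, !S  //  !S, !!S.
                      branch 1.2.1.1.1.1 (add S, !S):
                        × closes — contains both S and !S.
                      branch 1.2.1.1.1.2 (add !S, !!S):
                        × closes — contains both S and !S.
                  branch 1.2.1.1.2 (add !(!Q && (S == !S)), !!S):
                    × closes — contains both S and !S.
              branch 1.2.1.2 (add !(S -> S)):
                !(S -> S): α-rule — add S, !S.
                × closes — contains both S and !S.
          branch 1.2.2 (add !R):
            × closes — contains both R and !R.
  branch 2 (add R):
    !(Q == (!((!Q && (S == !S)) == !S) -> !(S -> S))): β-rule — branch into Q, !(!((!Q && (S == !S)) == !S) -> !(S -> S))  //  !Q, (!((!Q && (S == !S)) == !S) -> !(S -> S)).
      branch 2.1 (add Q, !(!((!Q && (S == !S)) == !S) -> !(S -> S))):
        !(!((!Q && (S == !S)) == !S) -> !(S -> S)): α-rule — add !((!Q && (S == !S)) == !S), !!(S -> S).
        !((!Q && (S == !S)) == !S): β-rule — branch into (!Q && (S == !S)), !!S  //  !(!Q && (S == !S)), !S.
          branch 2.1.1 (add (!Q && (S == !S)), !!S):
            (!Q && (S == !S)): α-rule — add !Q, (S == !S).
            × closes — contains both Q and !Q.
          branch 2.1.2 (add !(!Q && (S == !S)), !S):
            !!(S -> S): β-rule — branch into !S  //  S.
              branch 2.1.2.1 (add !S):
                !(!Q && (S == !S)): β-rule — branch into !!Q  //  !(S == !S).
                  branch 2.1.2.1.1 (add !!Q):
                    ○ open, literals {Q=true, R=true, S=false}.
                  branch 2.1.2.1.2 (add !(S == !S)):
                    !(S == !S): β-rule — branch into S, !!S  //  !S, !S.
                      branch 2.1.2.1.2.1 (add S, !!S):
                        × closes — contains both S and !S.
                      branch 2.1.2.1.2.2 (add !S, !S):
                        ○ open, literals {Q=true, R=true, S=false}.
              branch 2.1.2.2 (add S):
                × closes — contains both S and !S.
      branch 2.2 (add !Q, (!((!Q && (S == !S)) == !S) -> !(S -> S))):
        (!((!Q && (S == !S)) == !S) -> !(S -> S)): β-rule — branch into !!((!Q && (S == !S)) == !S)  //  !(S -> S).
          branch 2.2.1 (add !!((!Q && (S == !S)) == !S)):
            !!((!Q && (S == !S)) == !S): β-rule — branch into (!Q && (S == !S)), !S  //  !(!Q && (S == !S)), !!S.
              branch 2.2.1.1 (add (!Q && (S == !S)), !S):
                (!Q && (S == !S)): α-rule — add !Q, (S == !S).
                (S == !S): β-rule — branch into S, !S  //  !S, !!S.
                  branch 2.2.1.1.1 (add S, !S):
                    × closes — contains both S and !S.
                  branch 2.2.1.1.2 (add !S, !!S):
                    × closes — contains both S and !S.
              branch 2.2.1.2 (add !(!Q && (S == !S)), !!S):
                !(!Q && (S == !S)): β-rule — branch into !!Q  //  !(S == !S).
                  branch 2.2.1.2.1 (add !!Q):
                    × closes — contains both Q and !Q.
                  branch 2.2.1.2.2 (add !(S == !S)):
                    !(S == !S): β-rule — branch into S, !!S  //  !S, !S.
                      branch 2.2.1.2.2.1 (add S, !!S):
                        ○ open, literals {Q=false, R=true, S=true}.
                      branch 2.2.1.2.2.2 (add !S, !S):
                        × closes — contains both S and !S.
          branch 2.2.2 (add !(S -> S)):
            !(S -> S): α-rule — add S, !S.
            × closes — contains both S and !S.
17 branches closed, 5 open.
An open branch gives a countermodel: Q=true, R=true, S=false (unmentioned atoms arbitrary); under it the original formula is false.

Not valid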